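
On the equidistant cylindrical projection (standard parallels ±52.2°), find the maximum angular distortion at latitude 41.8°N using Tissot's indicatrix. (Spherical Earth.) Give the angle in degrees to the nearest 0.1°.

With standard parallel φ₀ = 52.2°, the equirectangular projection gives x = Rλ cos φ₀, y = Rφ, so h = 1 and k = cos 52.2° / cos φ.
At 41.8°: h = 1.000, k = 0.8222; principal scales a = 1.000, b = 0.8222.
sin(ω/2) = (a − b)/(a + b) = 0.1778/1.822 = 0.09759, so ω = 2 arcsin(0.09759) ≈ 11.2°.

11.2°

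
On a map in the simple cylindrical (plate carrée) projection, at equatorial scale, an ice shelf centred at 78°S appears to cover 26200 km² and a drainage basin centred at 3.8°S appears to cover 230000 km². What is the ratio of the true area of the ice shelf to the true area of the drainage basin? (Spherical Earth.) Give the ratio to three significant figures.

0.0237

On the plate carrée, areal scale = h·k = 1 × sec φ, so true area = apparent × cos φ.
True area of ice shelf: 26200 × cos(78°) = 26200 × 0.2079 = 5447 km².
True area of drainage basin: 230000 × cos(3.8°) = 230000 × 0.9978 = 229500 km².
Ratio = 5447 / 229500 ≈ 0.0237.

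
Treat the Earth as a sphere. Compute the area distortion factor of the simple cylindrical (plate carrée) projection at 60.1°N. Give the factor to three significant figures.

Plate carrée maps x = Rλ, y = Rφ. The meridian scale is h = 1 and the parallel scale is k = 1/cos φ = sec φ.
Areal scale = h·k = 1 × sec φ; at 60.1°, h = 1.000, k = 2.006, so h·k = 2.006.

2.01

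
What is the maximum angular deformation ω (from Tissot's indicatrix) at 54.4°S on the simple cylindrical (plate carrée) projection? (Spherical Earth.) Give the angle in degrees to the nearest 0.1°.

For the equirectangular projection with φ₀ = 0 (plate carrée), h = 1 along meridians and k = sec φ along parallels.
At 54.4°: h = 1.000, k = 1.718; principal scales a = 1.718, b = 1.000.
sin(ω/2) = (a − b)/(a + b) = 0.7179/2.718 = 0.2641, so ω = 2 arcsin(0.2641) ≈ 30.6°.

30.6°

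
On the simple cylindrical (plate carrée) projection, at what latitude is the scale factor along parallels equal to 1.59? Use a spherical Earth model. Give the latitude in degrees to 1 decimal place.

Plate carrée: h = 1, k = sec φ along parallels.
sec φ = 1.59  ⇒  cos φ = 0.6289  ⇒  φ ≈ 51.0°.

51.0°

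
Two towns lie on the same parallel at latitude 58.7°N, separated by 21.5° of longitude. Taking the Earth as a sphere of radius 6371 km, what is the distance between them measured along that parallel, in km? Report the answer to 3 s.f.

1240 km

Arc length along a parallel = R cos φ · Δλ (with Δλ in radians).
= 6371 × cos 58.7° × (21.5° × π/180) = 6371 × 0.5195 × 0.3752 ≈ 1240 km.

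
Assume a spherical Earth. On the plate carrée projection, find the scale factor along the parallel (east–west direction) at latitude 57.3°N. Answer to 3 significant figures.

In the plate carrée (x = Rλ, y = Rφ), meridians are true-scale (h = 1) and parallels are stretched by k = sec φ.
k = 1/cos 57.3° = 1/0.5402 = 1.851.

1.85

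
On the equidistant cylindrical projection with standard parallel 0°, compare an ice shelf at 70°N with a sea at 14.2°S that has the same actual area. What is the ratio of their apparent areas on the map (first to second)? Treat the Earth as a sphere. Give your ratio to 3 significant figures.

In the plate carrée (x = Rλ, y = Rφ), meridians are true-scale (h = 1) and parallels are stretched by k = sec φ.
Areal scale at 70°: h·k = 1.000 × 2.924 = 2.924.
Areal scale at 14.2°: h·k = 1.000 × 1.032 = 1.032.
Ratio = 2.924/1.032 ≈ 2.83.

2.83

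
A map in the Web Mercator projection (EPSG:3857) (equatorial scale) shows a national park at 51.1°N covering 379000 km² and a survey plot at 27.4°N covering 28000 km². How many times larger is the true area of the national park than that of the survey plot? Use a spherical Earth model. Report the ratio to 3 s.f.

6.77

Mercator's areal exaggeration is sec²φ; hence true area = (apparent area) · cos²φ.
True area of national park: 379000 × cos²(51.1°) = 379000 × 0.3943 = 149500 km².
True area of survey plot: 28000 × cos²(27.4°) = 28000 × 0.7882 = 22070 km².
Ratio = 149500 / 22070 ≈ 6.77.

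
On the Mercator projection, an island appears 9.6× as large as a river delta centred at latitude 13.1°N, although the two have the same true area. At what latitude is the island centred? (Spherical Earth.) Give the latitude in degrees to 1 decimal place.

For equal true areas on Mercator, apparent areas scale as sec²φ, so the ratio is cos²φ₂ / cos²φ₁.
cos²φ₂ / cos²φ₁ = 9.6  ⇒  cos φ₁ = cos 13.1° / √9.6 = 0.9740/3.098 = 0.3143.
φ₁ = arccos(0.3143) ≈ 71.7°.

71.7°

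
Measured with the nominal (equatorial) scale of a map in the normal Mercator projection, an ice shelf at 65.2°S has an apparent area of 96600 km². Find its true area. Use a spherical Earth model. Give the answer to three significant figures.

17000 km²

For Mercator, h = k = sec φ (a conformal cylindrical projection has a single point scale, 1/cos φ).
Areal scale = k² = sec²φ = 1/cos²(65.2°) = 1/0.4195² = 5.684.
True area = apparent / (areal scale) = 96600 / 5.684 ≈ 17000 km².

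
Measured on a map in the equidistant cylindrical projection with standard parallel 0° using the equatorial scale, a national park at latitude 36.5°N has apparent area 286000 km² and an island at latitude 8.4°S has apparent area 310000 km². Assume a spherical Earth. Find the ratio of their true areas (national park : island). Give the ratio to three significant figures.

Plate carrée has h = 1 and k = sec φ, giving areal scale sec φ; true area = (apparent area) · cos φ.
True area of national park: 286000 × cos(36.5°) = 286000 × 0.8039 = 229900 km².
True area of island: 310000 × cos(8.4°) = 310000 × 0.9893 = 306700 km².
Ratio = 229900 / 306700 ≈ 0.750.

0.750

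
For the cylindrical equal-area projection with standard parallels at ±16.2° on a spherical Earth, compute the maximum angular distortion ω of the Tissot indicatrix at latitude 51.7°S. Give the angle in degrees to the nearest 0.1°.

48.6°

For cylindrical equal-area with standard parallel φ₀, h = cos φ / cos φ₀ and k = cos φ₀ / cos φ, so h·k = 1.
At 51.7°: h = 0.6454, k = 1.549; principal scales a = 1.549, b = 0.6454.
sin(ω/2) = (a − b)/(a + b) = 0.9040/2.195 = 0.4119, so ω = 2 arcsin(0.4119) ≈ 48.6°.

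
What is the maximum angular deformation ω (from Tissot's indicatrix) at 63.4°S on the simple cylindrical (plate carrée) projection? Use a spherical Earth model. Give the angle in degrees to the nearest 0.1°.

44.8°

For the equirectangular projection with φ₀ = 0 (plate carrée), h = 1 along meridians and k = sec φ along parallels.
At 63.4°: h = 1.000, k = 2.233; principal scales a = 2.233, b = 1.000.
sin(ω/2) = (a − b)/(a + b) = 1.233/3.233 = 0.3814, so ω = 2 arcsin(0.3814) ≈ 44.8°.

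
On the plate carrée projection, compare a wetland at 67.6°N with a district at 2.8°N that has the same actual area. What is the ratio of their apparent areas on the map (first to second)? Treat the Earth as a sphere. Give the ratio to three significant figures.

For the equirectangular projection with φ₀ = 0 (plate carrée), h = 1 along meridians and k = sec φ along parallels.
Areal scale at 67.6°: h·k = 1.000 × 2.624 = 2.624.
Areal scale at 2.8°: h·k = 1.000 × 1.001 = 1.001.
Ratio = 2.624/1.001 ≈ 2.62.

2.62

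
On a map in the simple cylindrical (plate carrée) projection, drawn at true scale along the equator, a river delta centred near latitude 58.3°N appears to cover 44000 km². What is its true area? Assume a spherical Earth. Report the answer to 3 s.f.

Plate carrée maps x = Rλ, y = Rφ. The meridian scale is h = 1 and the parallel scale is k = 1/cos φ = sec φ.
Areal scale = h·k = 1 × sec φ; at 58.3°, h = 1.000, k = 1.903, so h·k = 1.903.
True area = apparent / (areal scale) = 44000 / 1.903 ≈ 23100 km².

23100 km²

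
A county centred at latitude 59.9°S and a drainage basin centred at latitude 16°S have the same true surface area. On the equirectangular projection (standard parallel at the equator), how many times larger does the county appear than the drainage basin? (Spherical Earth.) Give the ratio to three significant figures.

1.92

In the plate carrée (x = Rλ, y = Rφ), meridians are true-scale (h = 1) and parallels are stretched by k = sec φ.
Areal scale at 59.9°: h·k = 1.000 × 1.994 = 1.994.
Areal scale at 16°: h·k = 1.000 × 1.040 = 1.040.
Ratio = 1.994/1.040 ≈ 1.92.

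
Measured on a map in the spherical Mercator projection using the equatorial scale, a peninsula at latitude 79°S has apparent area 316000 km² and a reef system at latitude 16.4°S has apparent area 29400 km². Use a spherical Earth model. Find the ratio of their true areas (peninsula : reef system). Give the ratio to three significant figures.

0.425

Mercator's areal exaggeration is sec²φ; hence true area = (apparent area) · cos²φ.
True area of peninsula: 316000 × cos²(79°) = 316000 × 0.03641 = 11500 km².
True area of reef system: 29400 × cos²(16.4°) = 29400 × 0.9203 = 27060 km².
Ratio = 11500 / 27060 ≈ 0.425.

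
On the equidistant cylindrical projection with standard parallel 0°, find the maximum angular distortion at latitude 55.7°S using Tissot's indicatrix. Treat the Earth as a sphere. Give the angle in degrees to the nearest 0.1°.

32.4°

In the plate carrée (x = Rλ, y = Rφ), meridians are true-scale (h = 1) and parallels are stretched by k = sec φ.
At 55.7°: h = 1.000, k = 1.775; principal scales a = 1.775, b = 1.000.
sin(ω/2) = (a − b)/(a + b) = 0.7745/2.775 = 0.2792, so ω = 2 arcsin(0.2792) ≈ 32.4°.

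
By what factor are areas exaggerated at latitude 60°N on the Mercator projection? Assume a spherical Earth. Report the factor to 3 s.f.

For Mercator, h = k = sec φ (a conformal cylindrical projection has a single point scale, 1/cos φ).
Areal scale = k² = sec²φ = 1/cos²(60°) = 1/0.5000² = 4.000.

4.00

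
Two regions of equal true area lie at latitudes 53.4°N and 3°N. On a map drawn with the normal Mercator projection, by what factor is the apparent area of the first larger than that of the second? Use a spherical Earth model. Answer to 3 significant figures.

2.81

Mercator is conformal with k = sec φ, so areal scale = k² = sec²φ.
At 53.4°: sec²(53.4°) = 1/0.5962² = 2.813.
At 3°: sec²(3°) = 1/0.9986² = 1.003.
Ratio = 2.813/1.003 = cos²(3°)/cos²(53.4°) ≈ 2.81.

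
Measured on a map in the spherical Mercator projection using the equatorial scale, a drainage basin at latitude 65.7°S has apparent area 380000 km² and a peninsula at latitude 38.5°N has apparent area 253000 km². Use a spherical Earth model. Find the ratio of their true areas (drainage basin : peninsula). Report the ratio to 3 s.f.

Mercator's areal exaggeration is sec²φ; hence true area = (apparent area) · cos²φ.
True area of drainage basin: 380000 × cos²(65.7°) = 380000 × 0.1693 = 64350 km².
True area of peninsula: 253000 × cos²(38.5°) = 253000 × 0.6125 = 155000 km².
Ratio = 64350 / 155000 ≈ 0.415.

0.415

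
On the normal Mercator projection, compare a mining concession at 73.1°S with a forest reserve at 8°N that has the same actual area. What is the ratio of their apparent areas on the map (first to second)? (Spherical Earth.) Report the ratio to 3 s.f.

Mercator is conformal with k = sec φ, so areal scale = k² = sec²φ.
At 73.1°: sec²(73.1°) = 1/0.2907² = 11.83.
At 8°: sec²(8°) = 1/0.9903² = 1.020.
Ratio = 11.83/1.020 = cos²(8°)/cos²(73.1°) ≈ 11.6.

11.6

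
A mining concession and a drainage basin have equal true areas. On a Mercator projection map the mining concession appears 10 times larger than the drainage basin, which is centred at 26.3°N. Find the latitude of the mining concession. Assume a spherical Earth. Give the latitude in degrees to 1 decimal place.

On Mercator, (apparent₁)/(apparent₂) = sec²φ₁ / sec²φ₂ when true areas are equal.
cos²φ₂ / cos²φ₁ = 10  ⇒  cos φ₁ = cos 26.3° / √10 = 0.8965/3.162 = 0.2835.
φ₁ = arccos(0.2835) ≈ 73.5°.

73.5°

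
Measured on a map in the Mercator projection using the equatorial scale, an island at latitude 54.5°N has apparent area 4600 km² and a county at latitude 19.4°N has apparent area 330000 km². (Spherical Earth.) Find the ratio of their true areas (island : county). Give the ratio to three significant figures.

0.00528

Since Mercator area scale is 1/cos²φ, the true area equals the apparent area multiplied by cos²φ.
True area of island: 4600 × cos²(54.5°) = 4600 × 0.3372 = 1551 km².
True area of county: 330000 × cos²(19.4°) = 330000 × 0.8897 = 293600 km².
Ratio = 1551 / 293600 ≈ 0.00528.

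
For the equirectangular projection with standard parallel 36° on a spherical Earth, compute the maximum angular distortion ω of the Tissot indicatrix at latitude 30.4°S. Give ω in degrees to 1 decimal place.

3.7°

With standard parallel φ₀ = 36°, the equirectangular projection gives x = Rλ cos φ₀, y = Rφ, so h = 1 and k = cos 36° / cos φ.
At 30.4°: h = 1.000, k = 0.9380; principal scales a = 1.000, b = 0.9380.
sin(ω/2) = (a − b)/(a + b) = 0.06202/1.938 = 0.03200, so ω = 2 arcsin(0.03200) ≈ 3.7°.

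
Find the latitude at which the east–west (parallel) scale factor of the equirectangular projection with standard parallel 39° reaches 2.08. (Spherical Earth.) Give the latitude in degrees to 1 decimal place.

68.1°

In the equirectangular projection with standard parallel φ₀ = 39° (x = Rλ cos φ₀, y = Rφ), meridians are true-scale (h = 1) and the parallel scale is k = cos φ₀ / cos φ.
k = cos φ₀ / cos φ = 2.08  ⇒  cos φ = cos 39° / 2.08 = 0.3736.
φ = arccos(0.3736) ≈ 68.1°.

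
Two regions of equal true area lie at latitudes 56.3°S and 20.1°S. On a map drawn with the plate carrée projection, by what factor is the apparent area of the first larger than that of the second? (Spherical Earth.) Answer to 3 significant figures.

1.69

In the plate carrée (x = Rλ, y = Rφ), meridians are true-scale (h = 1) and parallels are stretched by k = sec φ.
Areal scale at 56.3°: h·k = 1.000 × 1.802 = 1.802.
Areal scale at 20.1°: h·k = 1.000 × 1.065 = 1.065.
Ratio = 1.802/1.065 ≈ 1.69.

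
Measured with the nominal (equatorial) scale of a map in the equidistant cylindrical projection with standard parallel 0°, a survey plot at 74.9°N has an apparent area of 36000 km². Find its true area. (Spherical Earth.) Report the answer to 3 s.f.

For the equirectangular projection with φ₀ = 0 (plate carrée), h = 1 along meridians and k = sec φ along parallels.
Areal scale = h·k = 1 × sec φ; at 74.9°, h = 1.000, k = 3.839, so h·k = 3.839.
True area = apparent / (areal scale) = 36000 / 3.839 ≈ 9380 km².

9380 km²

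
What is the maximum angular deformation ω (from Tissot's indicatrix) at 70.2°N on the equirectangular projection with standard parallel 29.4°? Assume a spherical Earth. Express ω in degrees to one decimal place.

With standard parallel φ₀ = 29.4°, the equirectangular projection gives x = Rλ cos φ₀, y = Rφ, so h = 1 and k = cos 29.4° / cos φ.
At 70.2°: h = 1.000, k = 2.572; principal scales a = 2.572, b = 1.000.
sin(ω/2) = (a − b)/(a + b) = 1.572/3.572 = 0.4401, so ω = 2 arcsin(0.4401) ≈ 52.2°.

52.2°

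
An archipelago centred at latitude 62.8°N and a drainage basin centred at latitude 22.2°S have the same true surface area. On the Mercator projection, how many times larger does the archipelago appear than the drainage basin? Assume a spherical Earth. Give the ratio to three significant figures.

4.10

On Mercator, area is exaggerated by sec²φ = 1/cos²φ.
At 62.8°: sec²(62.8°) = 1/0.4571² = 4.786.
At 22.2°: sec²(22.2°) = 1/0.9259² = 1.167.
Ratio = 4.786/1.167 = cos²(22.2°)/cos²(62.8°) ≈ 4.10.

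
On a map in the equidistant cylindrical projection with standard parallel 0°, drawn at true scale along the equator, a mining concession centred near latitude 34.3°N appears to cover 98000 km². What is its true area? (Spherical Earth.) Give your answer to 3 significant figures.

81000 km²

In the plate carrée (x = Rλ, y = Rφ), meridians are true-scale (h = 1) and parallels are stretched by k = sec φ.
Areal scale = h·k = 1 × sec φ; at 34.3°, h = 1.000, k = 1.211, so h·k = 1.211.
True area = apparent / (areal scale) = 98000 / 1.211 ≈ 81000 km².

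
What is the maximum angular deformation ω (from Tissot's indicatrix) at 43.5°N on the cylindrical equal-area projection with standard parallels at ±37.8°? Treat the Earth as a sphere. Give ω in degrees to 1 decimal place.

9.8°

A cylindrical equal-area projection with standard parallel φ₀ has meridian scale h = cos φ / cos φ₀ and parallel scale k = cos φ₀ / cos φ (so areas are preserved, h·k = 1).
At 43.5°: h = 0.9180, k = 1.089; principal scales a = 1.089, b = 0.9180.
sin(ω/2) = (a − b)/(a + b) = 0.1713/2.007 = 0.08533, so ω = 2 arcsin(0.08533) ≈ 9.8°.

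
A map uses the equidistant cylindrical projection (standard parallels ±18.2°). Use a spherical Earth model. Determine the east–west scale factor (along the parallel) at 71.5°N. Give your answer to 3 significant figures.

2.99

With standard parallel φ₀ = 18.2°, the equirectangular projection gives x = Rλ cos φ₀, y = Rφ, so h = 1 and k = cos 18.2° / cos φ.
k = cos 18.2° / cos 71.5° = 0.9500/0.3173 = 2.994.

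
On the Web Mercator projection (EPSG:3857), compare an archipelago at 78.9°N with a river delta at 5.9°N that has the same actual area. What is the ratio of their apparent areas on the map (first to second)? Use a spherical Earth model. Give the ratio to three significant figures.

26.7

Mercator areal scale is sec²φ.
At 78.9°: sec²(78.9°) = 1/0.1925² = 26.98.
At 5.9°: sec²(5.9°) = 1/0.9947² = 1.011.
Ratio = 26.98/1.011 = cos²(5.9°)/cos²(78.9°) ≈ 26.7.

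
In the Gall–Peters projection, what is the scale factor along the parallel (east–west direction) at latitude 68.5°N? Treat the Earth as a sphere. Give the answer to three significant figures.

Gall–Peters is a cylindrical equal-area projection with standard parallels at ±45°. For cylindrical equal-area with standard parallel φ₀, h = cos φ / cos φ₀ and k = cos φ₀ / cos φ, so h·k = 1.
k = cos 45° / cos 68.5° = 0.7071/0.3665 = 1.929.

1.93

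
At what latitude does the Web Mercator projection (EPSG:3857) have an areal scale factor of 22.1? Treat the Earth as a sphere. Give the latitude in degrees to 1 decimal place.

77.7°

Mercator areal scale is sec²φ.
sec²φ = 22.1  ⇒  cos²φ = 0.04525  ⇒  cos φ = 0.2127.
φ = arccos(0.2127) ≈ 77.7°.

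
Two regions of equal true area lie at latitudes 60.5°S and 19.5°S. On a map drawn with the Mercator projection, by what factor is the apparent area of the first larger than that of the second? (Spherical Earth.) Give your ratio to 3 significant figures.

3.66

Mercator areal scale is sec²φ.
At 60.5°: sec²(60.5°) = 1/0.4924² = 4.124.
At 19.5°: sec²(19.5°) = 1/0.9426² = 1.125.
Ratio = 4.124/1.125 = cos²(19.5°)/cos²(60.5°) ≈ 3.66.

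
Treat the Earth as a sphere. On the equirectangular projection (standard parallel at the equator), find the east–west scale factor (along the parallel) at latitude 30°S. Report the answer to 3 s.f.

1.15

In the plate carrée (x = Rλ, y = Rφ), meridians are true-scale (h = 1) and parallels are stretched by k = sec φ.
k = 1/cos 30° = 1/0.8660 = 1.155.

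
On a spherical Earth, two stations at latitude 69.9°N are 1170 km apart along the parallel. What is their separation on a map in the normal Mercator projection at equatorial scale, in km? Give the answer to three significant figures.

Mercator is conformal, so the point scale is isotropic: h = k = sec φ = 1/cos φ.
Along the parallel, k = sec 69.9° = 1/0.3437 = 2.910.
Map distance = 1170 × 2.910 ≈ 3400 km.

3400 km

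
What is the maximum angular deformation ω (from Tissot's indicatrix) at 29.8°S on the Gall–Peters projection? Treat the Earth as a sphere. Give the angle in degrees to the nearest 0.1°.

Gall–Peters is a cylindrical equal-area projection with standard parallels at ±45°. A cylindrical equal-area projection with standard parallel φ₀ has meridian scale h = cos φ / cos φ₀ and parallel scale k = cos φ₀ / cos φ (so areas are preserved, h·k = 1).
At 29.8°: h = 1.227, k = 0.8149; principal scales a = 1.227, b = 0.8149.
sin(ω/2) = (a − b)/(a + b) = 0.4123/2.042 = 0.2019, so ω = 2 arcsin(0.2019) ≈ 23.3°.

23.3°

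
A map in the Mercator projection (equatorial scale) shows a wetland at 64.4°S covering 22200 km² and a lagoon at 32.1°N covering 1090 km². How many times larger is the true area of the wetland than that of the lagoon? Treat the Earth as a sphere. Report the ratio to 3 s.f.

Since Mercator area scale is 1/cos²φ, the true area equals the apparent area multiplied by cos²φ.
True area of wetland: 22200 × cos²(64.4°) = 22200 × 0.1867 = 4145 km².
True area of lagoon: 1090 × cos²(32.1°) = 1090 × 0.7176 = 782.2 km².
Ratio = 4145 / 782.2 ≈ 5.30.

5.30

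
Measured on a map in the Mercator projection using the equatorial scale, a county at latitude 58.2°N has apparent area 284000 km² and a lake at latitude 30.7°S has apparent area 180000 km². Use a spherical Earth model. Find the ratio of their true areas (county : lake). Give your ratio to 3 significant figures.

0.593

Since Mercator area scale is 1/cos²φ, the true area equals the apparent area multiplied by cos²φ.
True area of county: 284000 × cos²(58.2°) = 284000 × 0.2777 = 78860 km².
True area of lake: 180000 × cos²(30.7°) = 180000 × 0.7393 = 133100 km².
Ratio = 78860 / 133100 ≈ 0.593.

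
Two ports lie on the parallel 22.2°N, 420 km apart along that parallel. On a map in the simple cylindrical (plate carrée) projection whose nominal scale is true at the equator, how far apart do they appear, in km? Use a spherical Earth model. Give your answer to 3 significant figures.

In the plate carrée (x = Rλ, y = Rφ), meridians are true-scale (h = 1) and parallels are stretched by k = sec φ.
Along the parallel, k = sec 22.2° = 1/0.9259 = 1.080.
Map distance = 420 × 1.080 ≈ 454 km.

454 km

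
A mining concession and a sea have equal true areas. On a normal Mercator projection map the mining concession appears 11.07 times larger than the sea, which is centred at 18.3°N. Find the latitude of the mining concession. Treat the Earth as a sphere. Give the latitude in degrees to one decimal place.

73.4°

Mercator areal scale is sec²φ, so apparent-area ratio = sec²φ₁ / sec²φ₂ = cos²φ₂ / cos²φ₁.
cos²φ₂ / cos²φ₁ = 11.07  ⇒  cos φ₁ = cos 18.3° / √11.07 = 0.9494/3.327 = 0.2854.
φ₁ = arccos(0.2854) ≈ 73.4°.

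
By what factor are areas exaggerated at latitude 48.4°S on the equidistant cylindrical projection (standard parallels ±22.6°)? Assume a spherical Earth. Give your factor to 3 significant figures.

In the equirectangular projection with standard parallel φ₀ = 22.6° (x = Rλ cos φ₀, y = Rφ), meridians are true-scale (h = 1) and the parallel scale is k = cos φ₀ / cos φ.
Areal scale = h·k = 1 × cos φ₀ / cos φ; at 48.4°, h = 1.000, k = 1.391, so h·k = 1.391.

1.39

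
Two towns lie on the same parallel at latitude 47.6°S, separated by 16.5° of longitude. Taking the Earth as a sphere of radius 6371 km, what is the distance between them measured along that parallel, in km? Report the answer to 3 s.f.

1240 km

Arc length along a parallel = R cos φ · Δλ (with Δλ in radians).
= 6371 × cos 47.6° × (16.5° × π/180) = 6371 × 0.6743 × 0.2880 ≈ 1240 km.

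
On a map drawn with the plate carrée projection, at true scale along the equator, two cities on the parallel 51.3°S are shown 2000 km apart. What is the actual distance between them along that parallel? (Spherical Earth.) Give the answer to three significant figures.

1250 km

In the plate carrée (x = Rλ, y = Rφ), meridians are true-scale (h = 1) and parallels are stretched by k = sec φ.
Along the parallel at 51.3°, map distances are exaggerated by k = sec 51.3° = 1.599.
True distance = 2000 / 1.599 = 2000 × cos 51.3° ≈ 1250 km.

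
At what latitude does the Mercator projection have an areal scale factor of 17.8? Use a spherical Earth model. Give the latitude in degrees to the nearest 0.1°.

Mercator areal scale is sec²φ.
sec²φ = 17.8  ⇒  cos²φ = 0.05618  ⇒  cos φ = 0.2370.
φ = arccos(0.2370) ≈ 76.3°.

76.3°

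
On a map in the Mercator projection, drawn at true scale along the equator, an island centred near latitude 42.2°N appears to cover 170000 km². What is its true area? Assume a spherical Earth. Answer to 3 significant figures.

93300 km²

For Mercator, h = k = sec φ (a conformal cylindrical projection has a single point scale, 1/cos φ).
Areal scale = k² = sec²φ = 1/cos²(42.2°) = 1/0.7408² = 1.822.
True area = apparent / (areal scale) = 170000 / 1.822 ≈ 93300 km².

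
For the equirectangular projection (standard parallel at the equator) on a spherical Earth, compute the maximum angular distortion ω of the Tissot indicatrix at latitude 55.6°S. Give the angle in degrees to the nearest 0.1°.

32.3°

Plate carrée maps x = Rλ, y = Rφ. The meridian scale is h = 1 and the parallel scale is k = 1/cos φ = sec φ.
At 55.6°: h = 1.000, k = 1.770; principal scales a = 1.770, b = 1.000.
sin(ω/2) = (a − b)/(a + b) = 0.7700/2.770 = 0.2780, so ω = 2 arcsin(0.2780) ≈ 32.3°.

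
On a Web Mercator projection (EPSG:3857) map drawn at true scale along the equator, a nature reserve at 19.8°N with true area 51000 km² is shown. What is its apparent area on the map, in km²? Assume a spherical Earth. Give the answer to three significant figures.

Mercator is conformal, so the point scale is isotropic: h = k = sec φ = 1/cos φ.
Areal scale = k² = sec²φ = 1/cos²(19.8°) = 1/0.9409² = 1.130.
Apparent area = 51000 × 1.130 ≈ 57600 km².

57600 km²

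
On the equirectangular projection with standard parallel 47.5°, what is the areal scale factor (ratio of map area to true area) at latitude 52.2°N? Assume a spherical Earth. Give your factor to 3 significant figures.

With standard parallel φ₀ = 47.5°, the equirectangular projection gives x = Rλ cos φ₀, y = Rφ, so h = 1 and k = cos 47.5° / cos φ.
Areal scale = h·k = 1 × cos φ₀ / cos φ; at 52.2°, h = 1.000, k = 1.102, so h·k = 1.102.

1.10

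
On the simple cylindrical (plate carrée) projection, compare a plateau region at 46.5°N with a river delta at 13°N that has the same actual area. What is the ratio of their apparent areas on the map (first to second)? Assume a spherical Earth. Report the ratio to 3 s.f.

1.42

Plate carrée maps x = Rλ, y = Rφ. The meridian scale is h = 1 and the parallel scale is k = 1/cos φ = sec φ.
Areal scale at 46.5°: h·k = 1.000 × 1.453 = 1.453.
Areal scale at 13°: h·k = 1.000 × 1.026 = 1.026.
Ratio = 1.453/1.026 ≈ 1.42.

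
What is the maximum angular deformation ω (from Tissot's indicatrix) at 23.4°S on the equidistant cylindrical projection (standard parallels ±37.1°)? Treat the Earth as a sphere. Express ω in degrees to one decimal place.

With standard parallel φ₀ = 37.1°, the equirectangular projection gives x = Rλ cos φ₀, y = Rφ, so h = 1 and k = cos 37.1° / cos φ.
At 23.4°: h = 1.000, k = 0.8691; principal scales a = 1.000, b = 0.8691.
sin(ω/2) = (a − b)/(a + b) = 0.1309/1.869 = 0.07006, so ω = 2 arcsin(0.07006) ≈ 8.0°.

8.0°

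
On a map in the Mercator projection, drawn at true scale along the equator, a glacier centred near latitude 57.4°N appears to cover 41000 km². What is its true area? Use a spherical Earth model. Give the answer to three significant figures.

The Mercator projection is conformal; its linear scale factor is the same in every direction and equals sec φ = 1/cos φ.
Areal scale = k² = sec²φ = 1/cos²(57.4°) = 1/0.5388² = 3.445.
True area = apparent / (areal scale) = 41000 / 3.445 ≈ 11900 km².

11900 km²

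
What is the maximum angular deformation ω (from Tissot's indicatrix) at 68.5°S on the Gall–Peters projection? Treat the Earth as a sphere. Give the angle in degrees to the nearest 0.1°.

The Gall–Peters projection is cylindrical equal-area with φ₀ = 45°. Cylindrical equal-area (φ₀ = 45°): h = cos φ / cos 45° along meridians, k = cos 45° / cos φ along parallels; h·k = 1.
At 68.5°: h = 0.5183, k = 1.929; principal scales a = 1.929, b = 0.5183.
sin(ω/2) = (a − b)/(a + b) = 1.411/2.448 = 0.5765, so ω = 2 arcsin(0.5765) ≈ 70.4°.

70.4°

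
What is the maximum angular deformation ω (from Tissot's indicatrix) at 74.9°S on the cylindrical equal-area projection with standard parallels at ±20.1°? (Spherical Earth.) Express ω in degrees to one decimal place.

A cylindrical equal-area projection with standard parallel φ₀ has meridian scale h = cos φ / cos φ₀ and parallel scale k = cos φ₀ / cos φ (so areas are preserved, h·k = 1).
At 74.9°: h = 0.2774, k = 3.605; principal scales a = 3.605, b = 0.2774.
sin(ω/2) = (a − b)/(a + b) = 3.328/3.882 = 0.8571, so ω = 2 arcsin(0.8571) ≈ 118.0°.

118.0°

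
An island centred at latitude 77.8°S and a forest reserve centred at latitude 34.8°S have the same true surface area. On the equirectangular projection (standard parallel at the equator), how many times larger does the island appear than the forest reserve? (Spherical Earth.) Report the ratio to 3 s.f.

For the equirectangular projection with φ₀ = 0 (plate carrée), h = 1 along meridians and k = sec φ along parallels.
Areal scale at 77.8°: h·k = 1.000 × 4.732 = 4.732.
Areal scale at 34.8°: h·k = 1.000 × 1.218 = 1.218.
Ratio = 4.732/1.218 ≈ 3.89.

3.89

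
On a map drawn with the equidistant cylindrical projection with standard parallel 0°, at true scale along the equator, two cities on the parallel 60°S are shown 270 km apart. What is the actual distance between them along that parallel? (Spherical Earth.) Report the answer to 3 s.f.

135 km

In the plate carrée (x = Rλ, y = Rφ), meridians are true-scale (h = 1) and parallels are stretched by k = sec φ.
Along the parallel at 60°, map distances are exaggerated by k = sec 60° = 2.000.
True distance = 270 / 2.000 = 270 × cos 60° ≈ 135 km.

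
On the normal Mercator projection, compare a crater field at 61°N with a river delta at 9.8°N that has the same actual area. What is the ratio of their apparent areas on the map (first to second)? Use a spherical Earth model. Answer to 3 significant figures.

Mercator is conformal with k = sec φ, so areal scale = k² = sec²φ.
At 61°: sec²(61°) = 1/0.4848² = 4.255.
At 9.8°: sec²(9.8°) = 1/0.9854² = 1.030.
Ratio = 4.255/1.030 = cos²(9.8°)/cos²(61°) ≈ 4.13.

4.13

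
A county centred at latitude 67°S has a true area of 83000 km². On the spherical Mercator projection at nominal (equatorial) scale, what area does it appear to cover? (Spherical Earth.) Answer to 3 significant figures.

Mercator is conformal, so the point scale is isotropic: h = k = sec φ = 1/cos φ.
Areal scale = k² = sec²φ = 1/cos²(67°) = 1/0.3907² = 6.550.
Apparent area = 83000 × 6.550 ≈ 544000 km².

544000 km²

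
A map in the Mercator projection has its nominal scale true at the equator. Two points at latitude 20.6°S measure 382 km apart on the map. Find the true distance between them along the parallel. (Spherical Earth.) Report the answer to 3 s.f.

For Mercator, h = k = sec φ (a conformal cylindrical projection has a single point scale, 1/cos φ).
Along the parallel at 20.6°, map distances are exaggerated by k = sec 20.6° = 1.068.
True distance = 382 / 1.068 = 382 × cos 20.6° ≈ 358 km.

358 km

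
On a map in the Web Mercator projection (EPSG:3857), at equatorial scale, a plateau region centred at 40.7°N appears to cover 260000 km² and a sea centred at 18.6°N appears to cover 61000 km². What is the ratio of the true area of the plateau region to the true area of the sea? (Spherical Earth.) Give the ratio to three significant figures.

2.73

Mercator's areal exaggeration is sec²φ; hence true area = (apparent area) · cos²φ.
True area of plateau region: 260000 × cos²(40.7°) = 260000 × 0.5748 = 149400 km².
True area of sea: 61000 × cos²(18.6°) = 61000 × 0.8983 = 54790 km².
Ratio = 149400 / 54790 ≈ 2.73.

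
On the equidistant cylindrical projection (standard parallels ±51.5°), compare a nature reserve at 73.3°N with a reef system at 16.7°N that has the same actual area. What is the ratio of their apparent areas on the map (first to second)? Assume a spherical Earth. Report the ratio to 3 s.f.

3.33

The equidistant cylindrical projection with φ₀ = 51.5° has h = 1 (meridians true) and k = cos φ₀ / cos φ along parallels.
Areal scale at 73.3°: h·k = 1.000 × 2.166 = 2.166.
Areal scale at 16.7°: h·k = 1.000 × 0.6499 = 0.6499.
Ratio = 2.166/0.6499 ≈ 3.33.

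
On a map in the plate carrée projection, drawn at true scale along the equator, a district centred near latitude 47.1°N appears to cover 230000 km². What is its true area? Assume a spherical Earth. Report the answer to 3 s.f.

For the equirectangular projection with φ₀ = 0 (plate carrée), h = 1 along meridians and k = sec φ along parallels.
Areal scale = h·k = 1 × sec φ; at 47.1°, h = 1.000, k = 1.469, so h·k = 1.469.
True area = apparent / (areal scale) = 230000 / 1.469 ≈ 157000 km².

157000 km²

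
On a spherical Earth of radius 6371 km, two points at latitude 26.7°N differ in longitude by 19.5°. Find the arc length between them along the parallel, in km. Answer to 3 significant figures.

Arc length along a parallel = R cos φ · Δλ (with Δλ in radians).
= 6371 × cos 26.7° × (19.5° × π/180) = 6371 × 0.8934 × 0.3403 ≈ 1940 km.

1940 km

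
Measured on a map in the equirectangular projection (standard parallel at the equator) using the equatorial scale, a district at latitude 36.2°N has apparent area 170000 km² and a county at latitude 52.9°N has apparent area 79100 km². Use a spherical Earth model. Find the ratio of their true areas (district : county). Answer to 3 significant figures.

2.88

Plate carrée has h = 1 and k = sec φ, giving areal scale sec φ; true area = (apparent area) · cos φ.
True area of district: 170000 × cos(36.2°) = 170000 × 0.8070 = 137200 km².
True area of county: 79100 × cos(52.9°) = 79100 × 0.6032 = 47710 km².
Ratio = 137200 / 47710 ≈ 2.88.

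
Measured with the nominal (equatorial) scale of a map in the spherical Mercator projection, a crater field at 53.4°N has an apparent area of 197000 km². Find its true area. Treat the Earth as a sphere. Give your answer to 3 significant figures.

Mercator is conformal, so the point scale is isotropic: h = k = sec φ = 1/cos φ.
Areal scale = k² = sec²φ = 1/cos²(53.4°) = 1/0.5962² = 2.813.
True area = apparent / (areal scale) = 197000 / 2.813 ≈ 70000 km².

70000 km²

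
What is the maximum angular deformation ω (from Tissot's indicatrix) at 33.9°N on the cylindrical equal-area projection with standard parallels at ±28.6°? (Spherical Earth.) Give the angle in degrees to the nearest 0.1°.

Cylindrical equal-area (φ₀ = 28.6°): h = cos φ / cos 28.6° along meridians, k = cos 28.6° / cos φ along parallels; h·k = 1.
At 33.9°: h = 0.9454, k = 1.058; principal scales a = 1.058, b = 0.9454.
sin(ω/2) = (a − b)/(a + b) = 0.1124/2.003 = 0.05613, so ω = 2 arcsin(0.05613) ≈ 6.4°.

6.4°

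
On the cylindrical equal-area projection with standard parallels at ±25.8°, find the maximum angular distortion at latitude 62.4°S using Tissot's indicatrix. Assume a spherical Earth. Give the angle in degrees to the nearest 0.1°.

For cylindrical equal-area with standard parallel φ₀, h = cos φ / cos φ₀ and k = cos φ₀ / cos φ, so h·k = 1.
At 62.4°: h = 0.5146, k = 1.943; principal scales a = 1.943, b = 0.5146.
sin(ω/2) = (a − b)/(a + b) = 1.429/2.458 = 0.5813, so ω = 2 arcsin(0.5813) ≈ 71.1°.

71.1°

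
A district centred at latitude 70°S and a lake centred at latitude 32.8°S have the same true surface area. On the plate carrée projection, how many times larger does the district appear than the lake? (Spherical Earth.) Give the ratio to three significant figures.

For the equirectangular projection with φ₀ = 0 (plate carrée), h = 1 along meridians and k = sec φ along parallels.
Areal scale at 70°: h·k = 1.000 × 2.924 = 2.924.
Areal scale at 32.8°: h·k = 1.000 × 1.190 = 1.190.
Ratio = 2.924/1.190 ≈ 2.46.

2.46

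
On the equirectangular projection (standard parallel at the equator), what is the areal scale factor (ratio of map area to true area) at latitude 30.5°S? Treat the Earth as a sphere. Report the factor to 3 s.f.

1.16

For the equirectangular projection with φ₀ = 0 (plate carrée), h = 1 along meridians and k = sec φ along parallels.
Areal scale = h·k = 1 × sec φ; at 30.5°, h = 1.000, k = 1.161, so h·k = 1.161.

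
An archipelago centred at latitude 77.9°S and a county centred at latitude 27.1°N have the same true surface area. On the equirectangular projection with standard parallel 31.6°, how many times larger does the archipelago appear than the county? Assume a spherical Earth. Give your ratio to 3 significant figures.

4.25

With standard parallel φ₀ = 31.6°, the equirectangular projection gives x = Rλ cos φ₀, y = Rφ, so h = 1 and k = cos 31.6° / cos φ.
Areal scale at 77.9°: h·k = 1.000 × 4.063 = 4.063.
Areal scale at 27.1°: h·k = 1.000 × 0.9568 = 0.9568.
Ratio = 4.063/0.9568 ≈ 4.25.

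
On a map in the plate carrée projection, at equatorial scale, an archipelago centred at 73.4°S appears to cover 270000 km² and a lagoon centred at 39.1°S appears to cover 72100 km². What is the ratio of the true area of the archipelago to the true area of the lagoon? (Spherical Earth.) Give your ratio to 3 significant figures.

1.38

Plate carrée has h = 1 and k = sec φ, giving areal scale sec φ; true area = (apparent area) · cos φ.
True area of archipelago: 270000 × cos(73.4°) = 270000 × 0.2857 = 77140 km².
True area of lagoon: 72100 × cos(39.1°) = 72100 × 0.7760 = 55950 km².
Ratio = 77140 / 55950 ≈ 1.38.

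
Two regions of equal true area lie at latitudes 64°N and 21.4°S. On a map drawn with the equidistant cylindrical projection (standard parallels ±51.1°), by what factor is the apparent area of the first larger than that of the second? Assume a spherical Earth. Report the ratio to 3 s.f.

2.12

In the equirectangular projection with standard parallel φ₀ = 51.1° (x = Rλ cos φ₀, y = Rφ), meridians are true-scale (h = 1) and the parallel scale is k = cos φ₀ / cos φ.
Areal scale at 64°: h·k = 1.000 × 1.432 = 1.432.
Areal scale at 21.4°: h·k = 1.000 × 0.6745 = 0.6745.
Ratio = 1.432/0.6745 ≈ 2.12.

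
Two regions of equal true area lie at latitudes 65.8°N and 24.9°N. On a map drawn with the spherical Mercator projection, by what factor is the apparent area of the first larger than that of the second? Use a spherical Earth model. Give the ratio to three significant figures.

Mercator areal scale is sec²φ.
At 65.8°: sec²(65.8°) = 1/0.4099² = 5.951.
At 24.9°: sec²(24.9°) = 1/0.9070² = 1.215.
Ratio = 5.951/1.215 = cos²(24.9°)/cos²(65.8°) ≈ 4.90.

4.90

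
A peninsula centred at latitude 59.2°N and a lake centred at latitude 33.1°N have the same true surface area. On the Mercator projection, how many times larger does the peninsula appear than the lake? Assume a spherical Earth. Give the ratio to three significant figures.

Mercator is conformal with k = sec φ, so areal scale = k² = sec²φ.
At 59.2°: sec²(59.2°) = 1/0.5120² = 3.814.
At 33.1°: sec²(33.1°) = 1/0.8377² = 1.425.
Ratio = 3.814/1.425 = cos²(33.1°)/cos²(59.2°) ≈ 2.68.

2.68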